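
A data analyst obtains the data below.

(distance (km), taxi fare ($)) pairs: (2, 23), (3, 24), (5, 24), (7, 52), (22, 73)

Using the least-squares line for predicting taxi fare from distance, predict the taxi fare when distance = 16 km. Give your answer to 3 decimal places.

60.075

n = 5, Σx = 39, Σy = 196, Σxy = 2208, Σx² = 571
Sxx = Σx² − (Σx)²/n = 571 − 304.2 = 266.8
Sxy = Σxy − (Σx)(Σy)/n = 2208 − 1528.8 = 679.2
b = Sxy/Sxx = 679.2/266.8 = 2.545727
a = ȳ − b·x̄ = 39.2 − 2.545727·7.8 = 19.343328
ŷ(16) = a + b·16 = 19.343328 + 2.545727·16 = 60.074963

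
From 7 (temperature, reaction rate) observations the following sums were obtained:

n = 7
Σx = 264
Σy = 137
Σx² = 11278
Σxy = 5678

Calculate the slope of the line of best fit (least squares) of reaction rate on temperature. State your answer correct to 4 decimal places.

0.3868

Sxx = Σx² − (Σx)²/n = 11278 − 9956.571429 = 1321.428571
Sxy = Σxy − (Σx)(Σy)/n = 5678 − 5166.857143 = 511.142857
b = Sxy/Sxx = 511.142857/1321.428571 = 0.386811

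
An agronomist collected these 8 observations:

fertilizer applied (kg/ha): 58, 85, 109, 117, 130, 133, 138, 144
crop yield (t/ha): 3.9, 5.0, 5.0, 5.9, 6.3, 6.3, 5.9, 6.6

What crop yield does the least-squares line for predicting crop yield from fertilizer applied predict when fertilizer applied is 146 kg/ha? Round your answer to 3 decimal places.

n = 8, Σx = 914, Σy = 44.9, Σxy = 5308, Σx² = 110528
Sxx = Σx² − (Σx)²/n = 110528 − 104424.5 = 6103.5
Sxy = Σxy − (Σx)(Σy)/n = 5308 − 5129.825 = 178.175
b = Sxy/Sxx = 178.175/6103.5 = 0.029192
a = ȳ − b·x̄ = 5.6125 − 0.029192·114.25 = 2.277284
ŷ(146) = a + b·146 = 2.277284 + 0.029192·146 = 6.539354

6.539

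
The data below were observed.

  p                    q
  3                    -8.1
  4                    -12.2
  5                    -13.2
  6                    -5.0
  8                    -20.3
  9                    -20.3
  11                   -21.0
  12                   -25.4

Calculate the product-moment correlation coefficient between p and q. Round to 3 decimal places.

n = 8, Σx = 58, Σy = -125.5, Σxy = -1050, Σx² = 496, Σy² = 2324.03
Sxx = Σx² − (Σx)²/n = 496 − 420.5 = 75.5
Sxy = Σxy − (Σx)(Σy)/n = -1050 − (-909.875) = -140.125
Syy = Σy² − (Σy)²/n = 2324.03 − 1968.78125 = 355.24875
r = Sxy/√(Sxx·Syy) = -140.125/√(26821.280625) = -140.125/163.772039 = -0.855610

-0.856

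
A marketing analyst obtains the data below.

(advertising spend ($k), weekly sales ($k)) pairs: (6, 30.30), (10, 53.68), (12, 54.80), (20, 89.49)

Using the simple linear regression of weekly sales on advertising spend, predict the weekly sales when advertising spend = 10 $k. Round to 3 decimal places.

48.861

n = 4, Σx = 48, Σy = 228.27, Σxy = 3166, Σx² = 680
Sxx = Σx² − (Σx)²/n = 680 − 576 = 104
Sxy = Σxy − (Σx)(Σy)/n = 3166 − 2739.24 = 426.76
b = Sxy/Sxx = 426.76/104 = 4.103462
a = ȳ − b·x̄ = 57.0675 − 4.103462·12 = 7.825962
ŷ(10) = a + b·10 = 7.825962 + 4.103462·10 = 48.860577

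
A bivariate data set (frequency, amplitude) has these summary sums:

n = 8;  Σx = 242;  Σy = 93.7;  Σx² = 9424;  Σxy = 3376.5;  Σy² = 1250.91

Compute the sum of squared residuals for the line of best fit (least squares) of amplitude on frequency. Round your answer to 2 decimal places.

Sxx = Σx² − (Σx)²/n = 9424 − 7320.5 = 2103.5
Sxy = Σxy − (Σx)(Σy)/n = 3376.5 − 2834.425 = 542.075
Syy = Σy² − (Σy)²/n = 1250.91 − 1097.46125 = 153.44875
b = Sxy/Sxx = 542.075/2103.5 = 0.257701
SSE = Syy − b·Sxy = 153.44875 − 0.257701·542.075 = 13.755237

13.76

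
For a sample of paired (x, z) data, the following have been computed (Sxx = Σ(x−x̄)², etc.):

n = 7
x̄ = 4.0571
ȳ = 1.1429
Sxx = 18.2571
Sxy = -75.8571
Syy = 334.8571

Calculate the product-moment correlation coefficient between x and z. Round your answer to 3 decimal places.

-0.970

r = Sxy/√(Sxx·Syy) = -75.8571/√(6113.519560) = -75.8571/78.188999 = -0.970176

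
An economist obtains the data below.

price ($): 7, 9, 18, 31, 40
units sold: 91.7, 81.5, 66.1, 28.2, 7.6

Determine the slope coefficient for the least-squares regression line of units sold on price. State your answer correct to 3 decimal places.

n = 5, Σx = 105, Σy = 275.1, Σxy = 3743.4, Σx² = 3015
Sxx = Σx² − (Σx)²/n = 3015 − 2205 = 810
Sxy = Σxy − (Σx)(Σy)/n = 3743.4 − 5777.1 = -2033.7
b = Sxy/Sxx = -2033.7/810 = -2.510741

-2.511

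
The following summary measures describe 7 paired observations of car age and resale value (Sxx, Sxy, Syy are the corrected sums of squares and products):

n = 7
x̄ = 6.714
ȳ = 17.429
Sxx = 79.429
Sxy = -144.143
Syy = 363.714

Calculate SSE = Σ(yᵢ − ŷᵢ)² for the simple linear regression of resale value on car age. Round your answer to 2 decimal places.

b = Sxy/Sxx = -144.143/79.429 = -1.814740
SSE = Syy − b·Sxy = 363.714 − (-1.814740)·(-144.143) = 102.131902

102.13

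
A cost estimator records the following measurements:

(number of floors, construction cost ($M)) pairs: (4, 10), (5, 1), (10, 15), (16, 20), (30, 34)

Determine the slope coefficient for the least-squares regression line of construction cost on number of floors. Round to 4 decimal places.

1.0951

n = 5, Σx = 65, Σy = 80, Σxy = 1535, Σx² = 1297
Sxx = Σx² − (Σx)²/n = 1297 − 845 = 452
Sxy = Σxy − (Σx)(Σy)/n = 1535 − 1040 = 495
b = Sxy/Sxx = 495/452 = 1.095133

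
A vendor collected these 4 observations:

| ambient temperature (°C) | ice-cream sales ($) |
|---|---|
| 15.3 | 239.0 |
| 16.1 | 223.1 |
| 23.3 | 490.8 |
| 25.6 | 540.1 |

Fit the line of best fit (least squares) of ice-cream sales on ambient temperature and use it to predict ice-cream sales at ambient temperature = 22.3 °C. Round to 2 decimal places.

444.28

n = 4, Σx = 80.3, Σy = 1493, Σxy = 32510.81, Σx² = 1691.55
Sxx = Σx² − (Σx)²/n = 1691.55 − 1612.0225 = 79.5275
Sxy = Σxy − (Σx)(Σy)/n = 32510.81 − 29971.975 = 2538.835
b = Sxy/Sxx = 2538.835/79.5275 = 31.923989
a = ȳ − b·x̄ = 373.25 − 31.923989·20.075 = -267.624070
ŷ(22.3) = a + b·22.3 = -267.624070 + 31.923989·22.3 = 444.280875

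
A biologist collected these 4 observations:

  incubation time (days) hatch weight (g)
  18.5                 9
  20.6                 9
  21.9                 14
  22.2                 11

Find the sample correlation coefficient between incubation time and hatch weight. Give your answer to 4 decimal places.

n = 4, Σx = 83.2, Σy = 43, Σxy = 902.7, Σx² = 1739.06, Σy² = 479
Sxx = Σx² − (Σx)²/n = 1739.06 − 1730.56 = 8.5
Sxy = Σxy − (Σx)(Σy)/n = 902.7 − 894.4 = 8.3
Syy = Σy² − (Σy)²/n = 479 − 462.25 = 16.75
r = Sxy/√(Sxx·Syy) = 8.3/√(142.375) = 8.3/11.932100 = 0.695603

0.6956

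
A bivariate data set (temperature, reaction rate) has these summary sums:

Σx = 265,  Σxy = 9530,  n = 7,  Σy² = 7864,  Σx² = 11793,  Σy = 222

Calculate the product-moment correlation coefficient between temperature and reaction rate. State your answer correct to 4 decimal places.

0.9349

Sxx = Σx² − (Σx)²/n = 11793 − 10032.142857 = 1760.857143
Sxy = Σxy − (Σx)(Σy)/n = 9530 − 8404.285714 = 1125.714286
Syy = Σy² − (Σy)²/n = 7864 − 7040.571429 = 823.428571
r = Sxy/√(Sxx·Syy) = 1125.714286/√(1449940.081633) = 1125.714286/1204.134578 = 0.934874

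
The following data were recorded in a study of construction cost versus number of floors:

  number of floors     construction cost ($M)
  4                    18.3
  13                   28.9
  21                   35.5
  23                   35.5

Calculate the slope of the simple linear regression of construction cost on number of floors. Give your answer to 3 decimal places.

n = 4, Σx = 61, Σy = 118.2, Σxy = 2010.9, Σx² = 1155
Sxx = Σx² − (Σx)²/n = 1155 − 930.25 = 224.75
Sxy = Σxy − (Σx)(Σy)/n = 2010.9 − 1802.55 = 208.35
b = Sxy/Sxx = 208.35/224.75 = 0.927030

0.927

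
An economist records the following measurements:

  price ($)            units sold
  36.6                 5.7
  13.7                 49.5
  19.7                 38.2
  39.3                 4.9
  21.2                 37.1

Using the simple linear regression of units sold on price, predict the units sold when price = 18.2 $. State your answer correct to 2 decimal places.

41.45

n = 5, Σx = 130.5, Σy = 135.4, Σxy = 2618.4, Σx² = 3909.27
Sxx = Σx² − (Σx)²/n = 3909.27 − 3406.05 = 503.22
Sxy = Σxy − (Σx)(Σy)/n = 2618.4 − 3533.94 = -915.54
b = Sxy/Sxx = -915.54/503.22 = -1.819363
a = ȳ − b·x̄ = 27.08 − (-1.819363)·26.1 = 74.565382
ŷ(18.2) = a + b·18.2 = 74.565382 + (-1.819363)·18.2 = 41.452970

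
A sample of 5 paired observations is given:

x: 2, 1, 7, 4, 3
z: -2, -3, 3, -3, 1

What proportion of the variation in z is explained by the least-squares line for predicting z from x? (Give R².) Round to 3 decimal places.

n = 5, Σx = 17, Σy = -4, Σxy = 5, Σx² = 79, Σy² = 32
Sxx = Σx² − (Σx)²/n = 79 − 57.8 = 21.2
Sxy = Σxy − (Σx)(Σy)/n = 5 − (-13.6) = 18.6
Syy = Σy² − (Σy)²/n = 32 − 3.2 = 28.8
R² = Sxy²/(Sxx·Syy) = (18.6)²/(21.2·28.8) = 0.566627

0.567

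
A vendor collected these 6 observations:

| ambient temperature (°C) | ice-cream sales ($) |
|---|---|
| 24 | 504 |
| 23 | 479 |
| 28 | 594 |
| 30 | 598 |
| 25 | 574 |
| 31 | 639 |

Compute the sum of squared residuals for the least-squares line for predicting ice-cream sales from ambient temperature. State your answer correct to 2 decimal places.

2739.50

n = 6, Σx = 161, Σy = 3388, Σxy = 91844, Σx² = 4375, Σy² = 1931694
Sxx = Σx² − (Σx)²/n = 4375 − 4320.166667 = 54.833333
Sxy = Σxy − (Σx)(Σy)/n = 91844 − 90911.333333 = 932.666667
Syy = Σy² − (Σy)²/n = 1931694 − 1913090.666667 = 18603.333333
b = Sxy/Sxx = 932.666667/54.833333 = 17.009119
SSE = Syy − b·Sxy = 18603.333333 − 17.009119·932.666667 = 2739.495441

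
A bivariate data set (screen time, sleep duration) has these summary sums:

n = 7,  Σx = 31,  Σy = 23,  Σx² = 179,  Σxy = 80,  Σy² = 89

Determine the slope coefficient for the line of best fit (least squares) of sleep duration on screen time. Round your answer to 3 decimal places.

-0.524

Sxx = Σx² − (Σx)²/n = 179 − 137.285714 = 41.714286
Sxy = Σxy − (Σx)(Σy)/n = 80 − 101.857143 = -21.857143
b = Sxy/Sxx = -21.857143/41.714286 = -0.523973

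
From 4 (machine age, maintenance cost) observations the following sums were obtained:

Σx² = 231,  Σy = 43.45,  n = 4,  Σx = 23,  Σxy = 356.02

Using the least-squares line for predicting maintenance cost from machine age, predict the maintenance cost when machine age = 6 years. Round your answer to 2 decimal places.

Sxx = Σx² − (Σx)²/n = 231 − 132.25 = 98.75
Sxy = Σxy − (Σx)(Σy)/n = 356.02 − 249.8375 = 106.1825
b = Sxy/Sxx = 106.1825/98.75 = 1.075266
a = ȳ − b·x̄ = 10.8625 − 1.075266·5.75 = 4.679722
ŷ(6) = a + b·6 = 4.679722 + 1.075266·6 = 11.131316

11.13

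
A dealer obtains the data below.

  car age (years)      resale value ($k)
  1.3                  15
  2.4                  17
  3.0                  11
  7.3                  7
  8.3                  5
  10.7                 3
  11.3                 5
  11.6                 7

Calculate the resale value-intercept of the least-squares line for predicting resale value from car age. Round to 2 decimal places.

16.22

n = 8, Σx = 55.9, Σy = 70, Σxy = 355.7, Σx² = 515.37
Sxx = Σx² − (Σx)²/n = 515.37 − 390.60125 = 124.76875
Sxy = Σxy − (Σx)(Σy)/n = 355.7 − 489.125 = -133.425
b = Sxy/Sxx = -133.425/124.76875 = -1.069378
a = ȳ − b·x̄ = 8.75 − (-1.069378)·6.9875 = 16.222281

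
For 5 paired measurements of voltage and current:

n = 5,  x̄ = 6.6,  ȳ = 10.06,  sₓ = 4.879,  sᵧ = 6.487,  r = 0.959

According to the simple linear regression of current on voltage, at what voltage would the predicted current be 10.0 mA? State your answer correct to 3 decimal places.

b = r · sᵧ/sₓ = 0.959 · 6.487/4.879 = 1.275063
a = ȳ − b·x̄ = 10.06 − 1.275063·6.6 = 1.644583
Set a + b·x = 10.0: x = (10.0 − 1.644583) / 1.275063 = 6.552944

6.553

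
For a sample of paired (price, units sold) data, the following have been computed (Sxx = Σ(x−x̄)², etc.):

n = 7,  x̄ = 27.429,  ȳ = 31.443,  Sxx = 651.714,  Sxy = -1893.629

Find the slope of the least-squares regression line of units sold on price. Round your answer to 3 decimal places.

b = Sxy/Sxx = -1893.629/651.714 = -2.905614

-2.906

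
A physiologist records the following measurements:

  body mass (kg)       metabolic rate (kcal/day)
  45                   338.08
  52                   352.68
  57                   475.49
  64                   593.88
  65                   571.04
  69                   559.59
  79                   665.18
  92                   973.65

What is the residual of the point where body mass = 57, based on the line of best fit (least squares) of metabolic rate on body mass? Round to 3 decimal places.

17.827

n = 8, Σx = 523, Σy = 4529.59, Σxy = 316518.54, Σx² = 35765
Sxx = Σx² − (Σx)²/n = 35765 − 34191.125 = 1573.875
Sxy = Σxy − (Σx)(Σy)/n = 316518.54 − 296121.94625 = 20396.59375
b = Sxy/Sxx = 20396.59375/1573.875 = 12.959475
a = ȳ − b·x̄ = 566.19875 − 12.959475·65.375 = -281.026930
ŷ(57) = -281.026930 + 12.959475·57 = 457.663147
residual = y − ŷ = 475.49 − 457.663147 = 17.826853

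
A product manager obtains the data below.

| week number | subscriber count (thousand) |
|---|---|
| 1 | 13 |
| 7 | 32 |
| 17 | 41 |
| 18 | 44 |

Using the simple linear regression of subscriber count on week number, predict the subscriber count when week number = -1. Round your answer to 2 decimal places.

13.27

n = 4, Σx = 43, Σy = 130, Σxy = 1726, Σx² = 663
Sxx = Σx² − (Σx)²/n = 663 − 462.25 = 200.75
Sxy = Σxy − (Σx)(Σy)/n = 1726 − 1397.5 = 328.5
b = Sxy/Sxx = 328.5/200.75 = 1.636364
a = ȳ − b·x̄ = 32.5 − 1.636364·10.75 = 14.909091
ŷ(-1) = a + b·-1 = 14.909091 + 1.636364·(-1) = 13.272727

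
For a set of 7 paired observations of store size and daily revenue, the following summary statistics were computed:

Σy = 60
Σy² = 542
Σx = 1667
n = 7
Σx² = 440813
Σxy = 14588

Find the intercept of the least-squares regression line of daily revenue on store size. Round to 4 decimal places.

Sxx = Σx² − (Σx)²/n = 440813 − 396984.142857 = 43828.857143
Sxy = Σxy − (Σx)(Σy)/n = 14588 − 14288.571429 = 299.428571
b = Sxy/Sxx = 299.428571/43828.857143 = 0.006832
a = ȳ − b·x̄ = 8.571429 − 0.006832·238.142857 = 6.944492

6.9445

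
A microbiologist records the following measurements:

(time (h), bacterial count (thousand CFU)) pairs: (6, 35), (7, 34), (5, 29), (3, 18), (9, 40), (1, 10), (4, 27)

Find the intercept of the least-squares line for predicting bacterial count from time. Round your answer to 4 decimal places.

n = 7, Σx = 35, Σy = 193, Σxy = 1125, Σx² = 217
Sxx = Σx² − (Σx)²/n = 217 − 175 = 42
Sxy = Σxy − (Σx)(Σy)/n = 1125 − 965 = 160
b = Sxy/Sxx = 160/42 = 3.809524
a = ȳ − b·x̄ = 27.571429 − 3.809524·5 = 8.523810

8.5238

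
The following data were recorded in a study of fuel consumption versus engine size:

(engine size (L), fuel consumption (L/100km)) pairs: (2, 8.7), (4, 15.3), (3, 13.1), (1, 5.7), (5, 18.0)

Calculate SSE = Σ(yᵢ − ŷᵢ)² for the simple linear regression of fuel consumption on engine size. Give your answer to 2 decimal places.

n = 5, Σx = 15, Σy = 60.8, Σxy = 213.6, Σx² = 55, Σy² = 837.88
Sxx = Σx² − (Σx)²/n = 55 − 45 = 10
Sxy = Σxy − (Σx)(Σy)/n = 213.6 − 182.4 = 31.2
Syy = Σy² − (Σy)²/n = 837.88 − 739.328 = 98.552
b = Sxy/Sxx = 31.2/10 = 3.12
SSE = Syy − b·Sxy = 98.552 − 3.12·31.2 = 1.208

1.21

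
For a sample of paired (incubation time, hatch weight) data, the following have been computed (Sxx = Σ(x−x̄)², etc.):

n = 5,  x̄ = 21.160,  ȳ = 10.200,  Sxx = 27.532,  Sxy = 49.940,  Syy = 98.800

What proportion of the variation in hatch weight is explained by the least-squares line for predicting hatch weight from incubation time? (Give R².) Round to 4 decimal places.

0.9169

R² = Sxy²/(Sxx·Syy) = (49.94)²/(27.532·98.8) = 0.916859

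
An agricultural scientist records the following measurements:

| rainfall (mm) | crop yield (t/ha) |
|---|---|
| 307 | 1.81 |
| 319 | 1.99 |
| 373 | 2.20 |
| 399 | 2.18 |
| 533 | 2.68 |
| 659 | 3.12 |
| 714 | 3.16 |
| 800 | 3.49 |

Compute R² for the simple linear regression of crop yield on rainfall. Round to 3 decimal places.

n = 8, Σx = 4104, Σy = 20.63, Σxy = 11413.66, Σx² = 2362506, Σy² = 55.9111
Sxx = Σx² − (Σx)²/n = 2362506 − 2105352 = 257154
Sxy = Σxy − (Σx)(Σy)/n = 11413.66 − 10583.19 = 830.47
Syy = Σy² − (Σy)²/n = 55.9111 − 53.199613 = 2.711488
R² = Sxy²/(Sxx·Syy) = (830.47)²/(257154·2.711488) = 0.989115

0.989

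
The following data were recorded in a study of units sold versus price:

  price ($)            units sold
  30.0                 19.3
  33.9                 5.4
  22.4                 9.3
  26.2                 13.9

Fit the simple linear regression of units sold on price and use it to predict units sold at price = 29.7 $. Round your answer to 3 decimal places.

11.704

n = 4, Σx = 112.5, Σy = 47.9, Σxy = 1334.56, Σx² = 3237.41
Sxx = Σx² − (Σx)²/n = 3237.41 − 3164.0625 = 73.3475
Sxy = Σxy − (Σx)(Σy)/n = 1334.56 − 1347.1875 = -12.6275
b = Sxy/Sxx = -12.6275/73.3475 = -0.172160
a = ȳ − b·x̄ = 11.975 − (-0.172160)·28.125 = 16.816998
ŷ(29.7) = a + b·29.7 = 16.816998 + (-0.172160)·29.7 = 11.703848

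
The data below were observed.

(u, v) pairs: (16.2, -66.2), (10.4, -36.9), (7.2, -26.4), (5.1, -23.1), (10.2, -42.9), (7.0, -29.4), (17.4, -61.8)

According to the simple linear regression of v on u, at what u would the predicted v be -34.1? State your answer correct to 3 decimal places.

n = 7, Σx = 73.5, Σy = -286.7, Σxy = -3482.79, Σx² = 904.25
Sxx = Σx² − (Σx)²/n = 904.25 − 771.75 = 132.5
Sxy = Σxy − (Σx)(Σy)/n = -3482.79 − (-3010.35) = -472.44
b = Sxy/Sxx = -472.44/132.5 = -3.565585
a = ȳ − b·x̄ = -40.957143 − (-3.565585)·10.5 = -3.518501
Set a + b·x = -34.1: x = (-34.1 − (-3.518501)) / (-3.565585) = 8.576853

8.577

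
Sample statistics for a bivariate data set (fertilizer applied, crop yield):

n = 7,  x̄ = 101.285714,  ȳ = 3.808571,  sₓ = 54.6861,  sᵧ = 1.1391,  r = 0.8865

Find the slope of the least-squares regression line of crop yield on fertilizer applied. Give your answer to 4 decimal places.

b = r · sᵧ/sₓ = 0.8865 · 1.1391/54.6861 = 0.018466

0.0185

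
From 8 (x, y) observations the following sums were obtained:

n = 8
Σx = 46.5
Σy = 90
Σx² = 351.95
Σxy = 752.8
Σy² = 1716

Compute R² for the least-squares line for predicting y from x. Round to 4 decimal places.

0.9181

Sxx = Σx² − (Σx)²/n = 351.95 − 270.28125 = 81.66875
Sxy = Σxy − (Σx)(Σy)/n = 752.8 − 523.125 = 229.675
Syy = Σy² − (Σy)²/n = 1716 − 1012.5 = 703.5
R² = Sxy²/(Sxx·Syy) = (229.675)²/(81.66875·703.5) = 0.918137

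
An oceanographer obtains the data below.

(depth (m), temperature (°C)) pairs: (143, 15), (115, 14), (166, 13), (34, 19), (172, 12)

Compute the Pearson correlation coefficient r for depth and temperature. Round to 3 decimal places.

n = 5, Σx = 630, Σy = 73, Σxy = 8623, Σx² = 91970, Σy² = 1095
Sxx = Σx² − (Σx)²/n = 91970 − 79380 = 12590
Sxy = Σxy − (Σx)(Σy)/n = 8623 − 9198 = -575
Syy = Σy² − (Σy)²/n = 1095 − 1065.8 = 29.2
r = Sxy/√(Sxx·Syy) = -575/√(367628) = -575/606.323346 = -0.948339

-0.948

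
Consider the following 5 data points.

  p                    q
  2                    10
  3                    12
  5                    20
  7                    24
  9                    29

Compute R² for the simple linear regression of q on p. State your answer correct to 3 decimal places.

0.986

n = 5, Σx = 26, Σy = 95, Σxy = 585, Σx² = 168, Σy² = 2061
Sxx = Σx² − (Σx)²/n = 168 − 135.2 = 32.8
Sxy = Σxy − (Σx)(Σy)/n = 585 − 494 = 91
Syy = Σy² − (Σy)²/n = 2061 − 1805 = 256
R² = Sxy²/(Sxx·Syy) = (91)²/(32.8·256) = 0.986209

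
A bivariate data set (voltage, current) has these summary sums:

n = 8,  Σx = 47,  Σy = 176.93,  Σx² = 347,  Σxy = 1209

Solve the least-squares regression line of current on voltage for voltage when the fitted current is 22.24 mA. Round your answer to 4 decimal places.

5.9267

Sxx = Σx² − (Σx)²/n = 347 − 276.125 = 70.875
Sxy = Σxy − (Σx)(Σy)/n = 1209 − 1039.46375 = 169.53625
b = Sxy/Sxx = 169.53625/70.875 = 2.392046
a = ȳ − b·x̄ = 22.11625 − 2.392046·5.875 = 8.062981
Set a + b·x = 22.24: x = (22.24 − 8.062981) / 2.392046 = 5.926734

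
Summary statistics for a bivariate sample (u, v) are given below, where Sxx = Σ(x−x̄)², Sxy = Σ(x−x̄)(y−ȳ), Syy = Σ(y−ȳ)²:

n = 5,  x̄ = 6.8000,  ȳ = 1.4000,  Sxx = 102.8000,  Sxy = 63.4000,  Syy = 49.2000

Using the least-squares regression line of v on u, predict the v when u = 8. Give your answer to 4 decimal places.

b = Sxy/Sxx = 63.4/102.8 = 0.616732
a = ȳ − b·x̄ = 1.4 − 0.616732·6.8 = -2.793774
ŷ(8) = a + b·8 = -2.793774 + 0.616732·8 = 2.140078

2.1401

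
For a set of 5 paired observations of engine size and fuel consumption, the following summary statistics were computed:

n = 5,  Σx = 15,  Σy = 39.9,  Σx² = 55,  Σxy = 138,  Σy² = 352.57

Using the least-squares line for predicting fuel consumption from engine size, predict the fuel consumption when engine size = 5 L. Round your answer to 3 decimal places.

11.640

Sxx = Σx² − (Σx)²/n = 55 − 45 = 10
Sxy = Σxy − (Σx)(Σy)/n = 138 − 119.7 = 18.3
b = Sxy/Sxx = 18.3/10 = 1.83
a = ȳ − b·x̄ = 7.98 − 1.83·3 = 2.49
ŷ(5) = a + b·5 = 2.49 + 1.83·5 = 11.64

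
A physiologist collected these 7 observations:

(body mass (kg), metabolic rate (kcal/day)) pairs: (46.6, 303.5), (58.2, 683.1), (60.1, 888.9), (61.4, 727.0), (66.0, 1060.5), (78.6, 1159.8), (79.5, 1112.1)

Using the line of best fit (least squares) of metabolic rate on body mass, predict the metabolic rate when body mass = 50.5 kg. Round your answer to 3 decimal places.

513.949

n = 7, Σx = 450.4, Σy = 5934.9, Σxy = 401525.44, Σx² = 29794.98
Sxx = Σx² − (Σx)²/n = 29794.98 − 28980.022857 = 814.957143
Sxy = Σxy − (Σx)(Σy)/n = 401525.44 − 381868.422857 = 19657.017143
b = Sxy/Sxx = 19657.017143/814.957143 = 24.120308
a = ȳ − b·x̄ = 847.842857 − 24.120308·64.342857 = -704.126663
ŷ(50.5) = a + b·50.5 = -704.126663 + 24.120308·50.5 = 513.948882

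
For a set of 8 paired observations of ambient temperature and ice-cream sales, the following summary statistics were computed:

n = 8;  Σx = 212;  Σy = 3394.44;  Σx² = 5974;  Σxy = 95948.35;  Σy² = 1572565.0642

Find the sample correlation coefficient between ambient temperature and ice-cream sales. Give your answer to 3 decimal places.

Sxx = Σx² − (Σx)²/n = 5974 − 5618 = 356
Sxy = Σxy − (Σx)(Σy)/n = 95948.35 − 89952.66 = 5995.69
Syy = Σy² − (Σy)²/n = 1572565.0642 − 1440277.8642 = 132287.2
r = Sxy/√(Sxx·Syy) = 5995.69/√(47094243.2) = 5995.69/6862.524550 = 0.873686

0.874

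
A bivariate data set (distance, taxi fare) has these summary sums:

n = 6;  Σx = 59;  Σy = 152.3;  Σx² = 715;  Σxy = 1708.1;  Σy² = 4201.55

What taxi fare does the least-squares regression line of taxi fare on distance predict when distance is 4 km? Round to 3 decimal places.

Sxx = Σx² − (Σx)²/n = 715 − 580.166667 = 134.833333
Sxy = Σxy − (Σx)(Σy)/n = 1708.1 − 1497.616667 = 210.483333
b = Sxy/Sxx = 210.483333/134.833333 = 1.561063
a = ȳ − b·x̄ = 25.383333 − 1.561063·9.833333 = 10.032880
ŷ(4) = a + b·4 = 10.032880 + 1.561063·4 = 16.277132

16.277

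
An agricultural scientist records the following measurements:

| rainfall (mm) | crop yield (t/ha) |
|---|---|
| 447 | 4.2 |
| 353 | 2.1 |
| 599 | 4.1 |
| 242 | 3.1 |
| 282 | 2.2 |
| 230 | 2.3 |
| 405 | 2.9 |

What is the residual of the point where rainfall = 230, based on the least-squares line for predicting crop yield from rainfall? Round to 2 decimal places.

-0.02

n = 7, Σx = 2558, Σy = 20.9, Σxy = 8148.7, Σx² = 1038232
Sxx = Σx² − (Σx)²/n = 1038232 − 934766.285714 = 103465.714286
Sxy = Σxy − (Σx)(Σy)/n = 8148.7 − 7637.457143 = 511.242857
b = Sxy/Sxx = 511.242857/103465.714286 = 0.004941
a = ȳ − b·x̄ = 2.985714 − 0.004941·365.428571 = 1.180065
ŷ(230) = 1.180065 + 0.004941·230 = 2.316537
residual = y − ŷ = 2.3 − 2.316537 = -0.016537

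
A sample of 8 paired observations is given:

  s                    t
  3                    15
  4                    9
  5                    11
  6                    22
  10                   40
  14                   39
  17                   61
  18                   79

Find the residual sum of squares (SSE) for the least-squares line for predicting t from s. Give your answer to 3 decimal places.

n = 8, Σx = 77, Σy = 276, Σxy = 3673, Σx² = 995, Σy² = 13994
Sxx = Σx² − (Σx)²/n = 995 − 741.125 = 253.875
Sxy = Σxy − (Σx)(Σy)/n = 3673 − 2656.5 = 1016.5
Syy = Σy² − (Σy)²/n = 13994 − 9522 = 4472
b = Sxy/Sxx = 1016.5/253.875 = 4.003939
SSE = Syy − b·Sxy = 4472 − 4.003939·1016.5 = 401.996061

401.996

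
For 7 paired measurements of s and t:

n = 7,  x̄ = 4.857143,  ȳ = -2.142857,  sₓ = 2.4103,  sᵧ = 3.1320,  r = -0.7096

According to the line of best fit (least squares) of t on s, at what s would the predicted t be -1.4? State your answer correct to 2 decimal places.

b = r · sᵧ/sₓ = -0.7096 · 3.132/2.4103 = -0.922071
a = ȳ − b·x̄ = -2.142857 − (-0.922071)·4.857143 = 2.335773
Set a + b·x = -1.4: x = (-1.4 − 2.335773) / (-0.922071) = 4.051503

4.05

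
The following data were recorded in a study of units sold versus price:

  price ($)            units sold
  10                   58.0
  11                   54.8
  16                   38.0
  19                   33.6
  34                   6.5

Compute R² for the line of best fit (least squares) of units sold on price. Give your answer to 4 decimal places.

n = 5, Σx = 90, Σy = 190.9, Σxy = 2650.2, Σx² = 1994, Σy² = 8982.25
Sxx = Σx² − (Σx)²/n = 1994 − 1620 = 374
Sxy = Σxy − (Σx)(Σy)/n = 2650.2 − 3436.2 = -786
Syy = Σy² − (Σy)²/n = 8982.25 − 7288.562 = 1693.688
R² = Sxy²/(Sxx·Syy) = (-786)²/(374·1693.688) = 0.975304

0.9753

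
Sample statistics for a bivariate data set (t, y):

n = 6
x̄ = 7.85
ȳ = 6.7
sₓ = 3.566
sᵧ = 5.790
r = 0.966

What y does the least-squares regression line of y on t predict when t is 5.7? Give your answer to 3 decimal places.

b = r · sᵧ/sₓ = 0.966 · 5.79/3.566 = 1.568463
a = ȳ − b·x̄ = 6.7 − 1.568463·7.85 = -5.612437
ŷ(5.7) = a + b·5.7 = -5.612437 + 1.568463·5.7 = 3.327804

3.328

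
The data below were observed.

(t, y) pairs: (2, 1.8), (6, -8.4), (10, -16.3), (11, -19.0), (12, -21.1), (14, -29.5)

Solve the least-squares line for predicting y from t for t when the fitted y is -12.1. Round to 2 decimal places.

n = 6, Σx = 55, Σy = -92.5, Σxy = -1085, Σx² = 601
Sxx = Σx² − (Σx)²/n = 601 − 504.166667 = 96.833333
Sxy = Σxy − (Σx)(Σy)/n = -1085 − (-847.916667) = -237.083333
b = Sxy/Sxx = -237.083333/96.833333 = -2.448365
a = ȳ − b·x̄ = -15.416667 − (-2.448365)·9.166667 = 7.026678
Set a + b·x = -12.1: x = (-12.1 − 7.026678) / (-2.448365) = 7.812021

7.81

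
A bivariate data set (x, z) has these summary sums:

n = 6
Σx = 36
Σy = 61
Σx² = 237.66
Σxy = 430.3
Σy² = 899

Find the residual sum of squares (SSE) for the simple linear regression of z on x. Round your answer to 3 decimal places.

87.952

Sxx = Σx² − (Σx)²/n = 237.66 − 216 = 21.66
Sxy = Σxy − (Σx)(Σy)/n = 430.3 − 366 = 64.3
Syy = Σy² − (Σy)²/n = 899 − 620.166667 = 278.833333
b = Sxy/Sxx = 64.3/21.66 = 2.968606
SSE = Syy − b·Sxy = 278.833333 − 2.968606·64.3 = 87.951985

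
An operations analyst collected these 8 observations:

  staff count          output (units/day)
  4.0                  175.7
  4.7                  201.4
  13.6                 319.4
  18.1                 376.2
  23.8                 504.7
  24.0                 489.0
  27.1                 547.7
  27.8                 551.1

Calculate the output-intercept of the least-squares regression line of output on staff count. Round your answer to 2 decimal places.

113.76

n = 8, Σx = 143.1, Σy = 3165.2, Σxy = 66713.55, Σx² = 3200.35
Sxx = Σx² − (Σx)²/n = 3200.35 − 2559.70125 = 640.64875
Sxy = Σxy − (Σx)(Σy)/n = 66713.55 − 56617.515 = 10096.035
b = Sxy/Sxx = 10096.035/640.64875 = 15.759080
a = ȳ − b·x̄ = 395.65 − 15.759080·17.8875 = 113.759454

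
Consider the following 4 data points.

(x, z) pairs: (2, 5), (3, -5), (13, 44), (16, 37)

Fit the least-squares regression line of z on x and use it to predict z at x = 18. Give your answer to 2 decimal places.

n = 4, Σx = 34, Σy = 81, Σxy = 1159, Σx² = 438
Sxx = Σx² − (Σx)²/n = 438 − 289 = 149
Sxy = Σxy − (Σx)(Σy)/n = 1159 − 688.5 = 470.5
b = Sxy/Sxx = 470.5/149 = 3.157718
a = ȳ − b·x̄ = 20.25 − 3.157718·8.5 = -6.590604
ŷ(18) = a + b·18 = -6.590604 + 3.157718·18 = 50.248322

50.25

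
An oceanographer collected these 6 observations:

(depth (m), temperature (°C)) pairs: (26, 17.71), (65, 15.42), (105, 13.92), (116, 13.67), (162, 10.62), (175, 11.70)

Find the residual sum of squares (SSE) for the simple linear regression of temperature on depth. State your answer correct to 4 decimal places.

n = 6, Σx = 649, Σy = 83.04, Σxy = 8278.02, Σx² = 86251, Σy² = 1181.7302
Sxx = Σx² − (Σx)²/n = 86251 − 70200.166667 = 16050.833333
Sxy = Σxy − (Σx)(Σy)/n = 8278.02 − 8982.16 = -704.14
Syy = Σy² − (Σy)²/n = 1181.7302 − 1149.2736 = 32.4566
b = Sxy/Sxx = -704.14/16050.833333 = -0.043869
SSE = Syy − b·Sxy = 32.4566 − (-0.043869)·(-704.14) = 1.566419

1.5664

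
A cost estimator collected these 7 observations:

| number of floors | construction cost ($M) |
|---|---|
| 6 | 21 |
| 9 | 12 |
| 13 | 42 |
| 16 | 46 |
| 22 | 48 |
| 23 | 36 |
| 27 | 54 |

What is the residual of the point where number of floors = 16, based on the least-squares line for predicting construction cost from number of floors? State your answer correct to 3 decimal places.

9.894

n = 7, Σx = 116, Σy = 259, Σxy = 4858, Σx² = 2284
Sxx = Σx² − (Σx)²/n = 2284 − 1922.285714 = 361.714286
Sxy = Σxy − (Σx)(Σy)/n = 4858 − 4292 = 566
b = Sxy/Sxx = 566/361.714286 = 1.564771
a = ȳ − b·x̄ = 37 − 1.564771·16.571429 = 11.069510
ŷ(16) = 11.069510 + 1.564771·16 = 36.105845
residual = y − ŷ = 46 − 36.105845 = 9.894155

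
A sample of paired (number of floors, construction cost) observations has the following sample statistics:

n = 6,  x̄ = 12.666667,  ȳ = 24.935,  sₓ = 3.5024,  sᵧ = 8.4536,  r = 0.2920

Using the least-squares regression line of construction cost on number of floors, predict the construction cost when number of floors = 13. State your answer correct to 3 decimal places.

b = r · sᵧ/sₓ = 0.292 · 8.4536/3.5024 = 0.704788
a = ȳ − b·x̄ = 24.935 − 0.704788·12.666667 = 16.007679
ŷ(13) = a + b·13 = 16.007679 + 0.704788·13 = 25.169929

25.170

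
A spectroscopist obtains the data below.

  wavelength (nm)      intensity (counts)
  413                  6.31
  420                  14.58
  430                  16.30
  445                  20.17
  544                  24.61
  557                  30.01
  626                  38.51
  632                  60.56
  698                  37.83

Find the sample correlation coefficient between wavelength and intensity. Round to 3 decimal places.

n = 9, Σx = 4765, Σy = 248.88, Σxy = 143604.21, Σx² = 2614583, Σy² = 9012.8062
Sxx = Σx² − (Σx)²/n = 2614583 − 2522802.777778 = 91780.222222
Sxy = Σxy − (Σx)(Σy)/n = 143604.21 − 131768.133333 = 11836.076667
Syy = Σy² − (Σy)²/n = 9012.8062 − 6882.3616 = 2130.4446
r = Sxy/√(Sxx·Syy) = 11836.076667/√(195532678.820133) = 11836.076667/13983.299998 = 0.846444

0.846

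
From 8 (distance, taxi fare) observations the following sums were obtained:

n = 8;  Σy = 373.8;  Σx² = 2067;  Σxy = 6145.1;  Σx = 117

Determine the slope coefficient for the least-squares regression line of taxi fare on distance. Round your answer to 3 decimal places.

1.906

Sxx = Σx² − (Σx)²/n = 2067 − 1711.125 = 355.875
Sxy = Σxy − (Σx)(Σy)/n = 6145.1 − 5466.825 = 678.275
b = Sxy/Sxx = 678.275/355.875 = 1.905936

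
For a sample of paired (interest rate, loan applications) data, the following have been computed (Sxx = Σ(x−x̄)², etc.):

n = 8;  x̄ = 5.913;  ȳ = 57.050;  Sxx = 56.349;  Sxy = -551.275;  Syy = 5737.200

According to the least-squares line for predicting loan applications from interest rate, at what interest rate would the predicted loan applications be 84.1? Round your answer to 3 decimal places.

b = Sxy/Sxx = -551.275/56.349 = -9.783226
a = ȳ − b·x̄ = 57.05 − (-9.783226)·5.913 = 114.898215
Set a + b·x = 84.1: x = (84.1 − 114.898215) / (-9.783226) = 3.148063

3.148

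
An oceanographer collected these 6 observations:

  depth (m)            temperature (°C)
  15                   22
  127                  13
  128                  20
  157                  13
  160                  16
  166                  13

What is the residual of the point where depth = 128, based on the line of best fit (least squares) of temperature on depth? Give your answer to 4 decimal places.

n = 6, Σx = 753, Σy = 97, Σxy = 11300, Σx² = 110543
Sxx = Σx² − (Σx)²/n = 110543 − 94501.5 = 16041.5
Sxy = Σxy − (Σx)(Σy)/n = 11300 − 12173.5 = -873.5
b = Sxy/Sxx = -873.5/16041.5 = -0.054453
a = ȳ − b·x̄ = 16.166667 − (-0.054453)·125.5 = 23.000457
ŷ(128) = 23.000457 + (-0.054453)·128 = 16.030535
residual = y − ŷ = 20 − 16.030535 = 3.969465

3.9695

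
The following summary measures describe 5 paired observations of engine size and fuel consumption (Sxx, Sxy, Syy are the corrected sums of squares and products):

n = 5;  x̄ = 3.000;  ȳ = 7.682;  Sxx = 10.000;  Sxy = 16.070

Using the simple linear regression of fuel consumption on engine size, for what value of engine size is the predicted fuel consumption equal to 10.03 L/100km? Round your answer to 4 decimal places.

b = Sxy/Sxx = 16.07/10 = 1.607
a = ȳ − b·x̄ = 7.682 − 1.607·3 = 2.861
Set a + b·x = 10.03: x = (10.03 − 2.861) / 1.607 = 4.461108

4.4611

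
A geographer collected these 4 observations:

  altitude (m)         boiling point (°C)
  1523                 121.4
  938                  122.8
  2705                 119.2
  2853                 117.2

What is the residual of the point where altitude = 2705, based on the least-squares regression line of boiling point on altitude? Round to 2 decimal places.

n = 4, Σx = 8019, Σy = 480.6, Σxy = 956886.2, Σx² = 18656007
Sxx = Σx² − (Σx)²/n = 18656007 − 16076090.25 = 2579916.75
Sxy = Σxy − (Σx)(Σy)/n = 956886.2 − 963482.85 = -6596.65
b = Sxy/Sxx = -6596.65/2579916.75 = -0.002557
a = ȳ − b·x̄ = 120.15 − (-0.002557)·2004.75 = 125.275993
ŷ(2705) = 125.275993 + (-0.002557)·2705 = 118.359514
residual = y − ŷ = 119.2 − 118.359514 = 0.840486

0.84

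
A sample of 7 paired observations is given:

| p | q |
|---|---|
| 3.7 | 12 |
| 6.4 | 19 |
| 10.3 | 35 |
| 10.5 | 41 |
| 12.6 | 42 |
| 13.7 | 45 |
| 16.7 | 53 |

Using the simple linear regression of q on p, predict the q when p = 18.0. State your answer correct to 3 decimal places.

n = 7, Σx = 73.9, Σy = 247, Σxy = 2987.8, Σx² = 896.33
Sxx = Σx² − (Σx)²/n = 896.33 − 780.172857 = 116.157143
Sxy = Σxy − (Σx)(Σy)/n = 2987.8 − 2607.614286 = 380.185714
b = Sxy/Sxx = 380.185714/116.157143 = 3.273029
a = ȳ − b·x̄ = 35.285714 − 3.273029·10.557143 = 0.731878
ŷ(18.0) = a + b·18.0 = 0.731878 + 3.273029·18 = 59.646403

59.646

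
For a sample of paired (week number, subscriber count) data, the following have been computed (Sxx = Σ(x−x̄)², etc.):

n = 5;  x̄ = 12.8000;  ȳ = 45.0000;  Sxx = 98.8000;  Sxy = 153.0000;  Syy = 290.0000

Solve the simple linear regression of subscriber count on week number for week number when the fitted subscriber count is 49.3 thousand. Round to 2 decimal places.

b = Sxy/Sxx = 153/98.8 = 1.548583
a = ȳ − b·x̄ = 45 − 1.548583·12.8 = 25.178138
Set a + b·x = 49.3: x = (49.3 − 25.178138) / 1.548583 = 15.576732

15.58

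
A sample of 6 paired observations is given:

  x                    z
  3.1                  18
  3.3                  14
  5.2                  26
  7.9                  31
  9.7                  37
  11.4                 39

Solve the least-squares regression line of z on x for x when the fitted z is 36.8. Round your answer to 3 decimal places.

10.027

n = 6, Σx = 40.6, Σy = 165, Σxy = 1285.6, Σx² = 334
Sxx = Σx² − (Σx)²/n = 334 − 274.726667 = 59.273333
Sxy = Σxy − (Σx)(Σy)/n = 1285.6 − 1116.5 = 169.1
b = Sxy/Sxx = 169.1/59.273333 = 2.852885
a = ȳ − b·x̄ = 27.5 − 2.852885·6.766667 = 8.195479
Set a + b·x = 36.8: x = (36.8 − 8.195479) / 2.852885 = 10.026525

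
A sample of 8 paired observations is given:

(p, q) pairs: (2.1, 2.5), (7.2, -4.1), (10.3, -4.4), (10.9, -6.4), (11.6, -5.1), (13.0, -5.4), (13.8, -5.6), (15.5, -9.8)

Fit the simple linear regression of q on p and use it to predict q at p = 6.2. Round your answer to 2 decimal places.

-1.52

n = 8, Σx = 84.4, Σy = -38.3, Σxy = -497.89, Σx² = 1015.4
Sxx = Σx² − (Σx)²/n = 1015.4 − 890.42 = 124.98
Sxy = Σxy − (Σx)(Σy)/n = -497.89 − (-404.065) = -93.825
b = Sxy/Sxx = -93.825/124.98 = -0.750720
a = ȳ − b·x̄ = -4.7875 − (-0.750720)·10.55 = 3.132597
ŷ(6.2) = a + b·6.2 = 3.132597 + (-0.750720)·6.2 = -1.521867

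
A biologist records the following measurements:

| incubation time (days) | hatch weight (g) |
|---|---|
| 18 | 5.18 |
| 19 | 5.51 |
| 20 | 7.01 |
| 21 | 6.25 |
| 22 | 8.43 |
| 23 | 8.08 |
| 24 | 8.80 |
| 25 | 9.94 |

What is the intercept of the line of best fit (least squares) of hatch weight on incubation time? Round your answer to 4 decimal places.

-6.7183

n = 8, Σx = 172, Σy = 59.2, Σxy = 1300.38, Σx² = 3740
Sxx = Σx² − (Σx)²/n = 3740 − 3698 = 42
Sxy = Σxy − (Σx)(Σy)/n = 1300.38 − 1272.8 = 27.58
b = Sxy/Sxx = 27.58/42 = 0.656667
a = ȳ − b·x̄ = 7.4 − 0.656667·21.5 = -6.718333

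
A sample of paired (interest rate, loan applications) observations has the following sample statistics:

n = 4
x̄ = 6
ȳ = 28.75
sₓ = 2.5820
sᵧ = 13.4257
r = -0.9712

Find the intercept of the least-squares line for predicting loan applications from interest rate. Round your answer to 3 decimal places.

b = r · sᵧ/sₓ = -0.9712 · 13.4257/2.582 = -5.049977
a = ȳ − b·x̄ = 28.75 − (-5.049977)·6 = 59.049860

59.050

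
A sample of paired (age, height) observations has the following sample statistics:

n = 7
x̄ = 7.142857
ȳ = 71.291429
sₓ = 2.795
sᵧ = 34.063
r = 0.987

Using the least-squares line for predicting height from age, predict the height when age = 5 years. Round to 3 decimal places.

b = r · sᵧ/sₓ = 0.987 · 34.063/2.795 = 12.028687
a = ȳ − b·x̄ = 71.291429 − 12.028687·7.142857 = -14.627764
ŷ(5) = a + b·5 = -14.627764 + 12.028687·5 = 45.515672

45.516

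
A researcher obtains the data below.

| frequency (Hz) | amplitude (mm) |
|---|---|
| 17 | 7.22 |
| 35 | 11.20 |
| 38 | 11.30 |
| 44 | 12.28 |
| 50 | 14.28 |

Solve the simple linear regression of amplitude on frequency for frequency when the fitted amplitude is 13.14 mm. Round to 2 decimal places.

n = 5, Σx = 184, Σy = 56.28, Σxy = 2198.46, Σx² = 7394
Sxx = Σx² − (Σx)²/n = 7394 − 6771.2 = 622.8
Sxy = Σxy − (Σx)(Σy)/n = 2198.46 − 2071.104 = 127.356
b = Sxy/Sxx = 127.356/622.8 = 0.204489
a = ȳ − b·x̄ = 11.256 − 0.204489·36.8 = 3.730790
Set a + b·x = 13.14: x = (13.14 − 3.730790) / 0.204489 = 46.013191

46.01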